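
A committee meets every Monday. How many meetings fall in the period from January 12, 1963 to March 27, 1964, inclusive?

63 Mondays

January 12, 1963 is a Saturday.
From January 12, 1963 to March 27, 1964 is 441 days inclusive.
441 = 7 × 63, so the span is exactly 63 full weeks.
Each full week contributes one Monday: 63 so far.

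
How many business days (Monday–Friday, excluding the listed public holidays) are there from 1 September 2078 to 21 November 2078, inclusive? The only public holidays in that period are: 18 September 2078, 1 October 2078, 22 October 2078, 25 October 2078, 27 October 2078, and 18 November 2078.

1 September 2078 is a Thursday.
From 1 September 2078 to 21 November 2078 is 82 days inclusive.
82 = 7 × 11 + 5, so there are 11 full weeks plus 5 extra days.
Each full week contributes 5 weekdays (Mon–Fri): 11 × 5 = 55.
The 5 extra days are Thursday, Friday, Saturday, Sunday, Monday — 3 of them qualify.
Total: 55 + 3 = 58.
Holidays: 18 September 2078 (Sun); 1 October 2078 (Sat); 22 October 2078 (Sat); 25 October 2078 (Tue); 27 October 2078 (Thu); 18 November 2078 (Fri).
3 of the 6 holidays fall on weekdays; the rest are weekends and were already excluded.
Business days: 58 − 3 = 55.

55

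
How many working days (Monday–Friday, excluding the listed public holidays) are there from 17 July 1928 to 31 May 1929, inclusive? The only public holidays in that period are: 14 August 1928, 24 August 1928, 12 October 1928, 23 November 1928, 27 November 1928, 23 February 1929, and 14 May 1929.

17 July 1928 is a Tuesday.
The range spans 319 days (inclusive of both endpoints).
319 = 7 × 45 + 4, so there are 45 full weeks plus 4 extra days.
Each full week contributes 5 weekdays (Mon–Fri): 45 × 5 = 225.
The 4 extra days are Tue, Wed, Thu, Fri — 4 of them qualify.
Total: 225 + 4 = 229.
Holidays: 14 August 1928 (Tue); 24 August 1928 (Fri); 12 October 1928 (Fri); 23 November 1928 (Fri); 27 November 1928 (Tue); 23 February 1929 (Sat); 14 May 1929 (Tue).
6 of the 7 holidays fall on weekdays; the rest are weekends and were already excluded.
Business days: 229 − 6 = 223.

223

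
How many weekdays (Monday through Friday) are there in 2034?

1 January 2034 is a Sunday.
That's 365 days from start to end, counting both.
365 = 7 × 52 + 1, so there are 52 full weeks plus 1 extra day.
Each full week contributes 5 weekdays (Mon–Fri): 52 × 5 = 260.
The 1 extra day is Sun — none qualify.
Total: 260 + 0 = 260.

260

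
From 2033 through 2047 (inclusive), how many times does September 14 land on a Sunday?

2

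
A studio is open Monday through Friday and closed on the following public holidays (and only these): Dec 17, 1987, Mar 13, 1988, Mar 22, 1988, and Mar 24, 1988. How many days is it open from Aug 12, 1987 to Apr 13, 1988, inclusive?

Aug 12, 1987 is a Wednesday.
The range spans 246 days (inclusive of both endpoints).
246 = 7 × 35 + 1, so there are 35 full weeks plus 1 extra day.
Each full week contributes 5 weekdays (Mon–Fri): 35 × 5 = 175.
The 1 extra day is Wednesday — 1 of them qualifies.
Total: 175 + 1 = 176.
Holidays: Dec 17, 1987 (Thu); Mar 13, 1988 (Sun); Mar 22, 1988 (Tue); Mar 24, 1988 (Thu).
3 of the 4 holidays fall on weekdays; the rest are weekends and were already excluded.
Business days: 176 − 3 = 173.

173 working days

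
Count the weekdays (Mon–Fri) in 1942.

Jan 1, 1942 is a Thursday.
The range spans 365 days (inclusive of both endpoints).
365 = 7 × 52 + 1, so there are 52 full weeks plus 1 extra day.
Each full week contributes 5 weekdays (Mon–Fri): 52 × 5 = 260.
The 1 extra day is Thu — 1 of them qualifies.
Total: 260 + 1 = 261.

261 weekdays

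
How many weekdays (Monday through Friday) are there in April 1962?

April 1, 1962 is a Sunday.
From April 1, 1962 to April 30, 1962 is 30 days inclusive.
30 = 7 × 4 + 2, so there are 4 full weeks plus 2 extra days.
Each full week contributes 5 weekdays (Mon–Fri): 4 × 5 = 20.
The 2 extra days are Sunday, Monday — 1 of them qualifies.
Total: 20 + 1 = 21.

21 weekdays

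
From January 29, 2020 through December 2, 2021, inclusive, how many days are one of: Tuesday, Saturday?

192

January 29, 2020 is a Wednesday.
That's 674 days from start to end, counting both.
674 = 7 × 96 + 2, so there are 96 full weeks plus 2 extra days.
Each full week contributes 2 days from the set (Tue, Sat): 96 × 2 = 192.
The 2 extra days are Wed, Thu — none qualify.
Total: 192 + 0 = 192.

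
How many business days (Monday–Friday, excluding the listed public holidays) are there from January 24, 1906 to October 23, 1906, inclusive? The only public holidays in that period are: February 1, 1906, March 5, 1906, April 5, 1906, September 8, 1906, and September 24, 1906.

191

January 24, 1906 is a Wednesday.
That's 273 days from start to end, counting both.
273 = 7 × 39, so the span is exactly 39 full weeks.
Each full week contributes 5 weekdays (Mon–Fri): 39 × 5 = 195.
Holidays: February 1, 1906 (Thu); March 5, 1906 (Mon); April 5, 1906 (Thu); September 8, 1906 (Sat); September 24, 1906 (Mon).
4 of the 5 holidays fall on weekdays; the rest are weekends and were already excluded.
Business days: 195 − 4 = 191.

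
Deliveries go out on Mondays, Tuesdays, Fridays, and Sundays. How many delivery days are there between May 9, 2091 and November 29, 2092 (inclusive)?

325

May 9, 2091 is a Wednesday.
From May 9, 2091 to November 29, 2092 is 571 days inclusive.
571 = 7 × 81 + 4, so there are 81 full weeks plus 4 extra days.
Each full week contributes 4 days from the set (Mon, Tue, Fri, Sun): 81 × 4 = 324.
The 4 extra days are Wed, Thu, Fri, Sat — 1 of them qualifies.
Total: 324 + 1 = 325.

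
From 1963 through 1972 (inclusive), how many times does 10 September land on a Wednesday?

1

Day of week of September 10 in each year:
1963: Tue, 1964: Thu, 1965: Fri, 1966: Sat, 1967: Sun, 1968: Tue, 1969: Wed ✓, 1970: Thu, 1971: Fri, 1972: Sun
Wednesdays: 1969.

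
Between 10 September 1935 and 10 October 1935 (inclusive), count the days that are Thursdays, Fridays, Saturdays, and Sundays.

17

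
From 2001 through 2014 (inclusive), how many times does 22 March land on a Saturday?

3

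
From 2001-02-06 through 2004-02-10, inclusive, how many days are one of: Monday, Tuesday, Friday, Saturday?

2001-02-06 is a Tuesday.
That's 1100 days from start to end, counting both.
1100 = 7 × 157 + 1, so there are 157 full weeks plus 1 extra day.
Each full week contributes 4 days from the set (Mon, Tue, Fri, Sat): 157 × 4 = 628.
The 1 extra day is Tue — 1 of them qualifies.
Total: 628 + 1 = 629.

629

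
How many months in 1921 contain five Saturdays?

5

A month has five Saturdays exactly when Saturday falls within its first (length − 28) days.
Jan: 31 days, starts Sat → 5 of Sat, Sun, Mon ✓
Feb: 28 days, starts Tue → 5 of (none)
Mar: 31 days, starts Tue → 5 of Tue, Wed, Thu
Apr: 30 days, starts Fri → 5 of Fri, Sat ✓
May: 31 days, starts Sun → 5 of Sun, Mon, Tue
Jun: 30 days, starts Wed → 5 of Wed, Thu
Jul: 31 days, starts Fri → 5 of Fri, Sat, Sun ✓
Aug: 31 days, starts Mon → 5 of Mon, Tue, Wed
Sep: 30 days, starts Thu → 5 of Thu, Fri
Oct: 31 days, starts Sat → 5 of Sat, Sun, Mon ✓
Nov: 30 days, starts Tue → 5 of Tue, Wed
Dec: 31 days, starts Thu → 5 of Thu, Fri, Sat ✓
Months with five Saturdays: Jan, Apr, Jul, Oct, Dec.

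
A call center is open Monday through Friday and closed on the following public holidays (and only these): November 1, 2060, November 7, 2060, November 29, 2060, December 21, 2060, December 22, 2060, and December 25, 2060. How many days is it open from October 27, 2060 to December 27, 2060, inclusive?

40

October 27, 2060 is a Wednesday.
The range spans 62 days (inclusive of both endpoints).
62 = 7 × 8 + 6, so there are 8 full weeks plus 6 extra days.
Each full week contributes 5 weekdays (Mon–Fri): 8 × 5 = 40.
The 6 extra days are Wed, Thu, Fri, Sat, Sun, Mon — 4 of them qualify.
Total: 40 + 4 = 44.
Holidays: November 1, 2060 (Mon); November 7, 2060 (Sun); November 29, 2060 (Mon); December 21, 2060 (Tue); December 22, 2060 (Wed); December 25, 2060 (Sat).
4 of the 6 holidays fall on weekdays; the rest are weekends and were already excluded.
Business days: 44 − 4 = 40.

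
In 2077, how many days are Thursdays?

1 January 2077 is a Friday.
The range spans 365 days (inclusive of both endpoints).
365 = 7 × 52 + 1, so there are 52 full weeks plus 1 extra day.
Each full week contributes one Thursday: 52 so far.
The 1 extra day is Fri — none qualify.
Total: 52 + 0 = 52.

52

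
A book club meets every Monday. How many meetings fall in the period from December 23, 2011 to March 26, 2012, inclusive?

14

December 23, 2011 is a Friday.
That's 95 days from start to end, counting both.
95 = 7 × 13 + 4, so there are 13 full weeks plus 4 extra days.
Each full week contributes one Monday: 13 so far.
The 4 extra days are Fri, Sat, Sun, Mon — 1 of them qualifies.
Total: 13 + 1 = 14.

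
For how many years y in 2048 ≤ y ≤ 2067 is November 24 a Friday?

3

Day of week of November 24 in each year:
2048: Tue, 2049: Wed, 2050: Thu, 2051: Fri ✓, 2052: Sun, 2053: Mon, 2054: Tue, 2055: Wed, 2056: Fri ✓, 2057: Sat, 2058: Sun, 2059: Mon, 2060: Wed, 2061: Thu, 2062: Fri ✓, 2063: Sat, 2064: Mon, 2065: Tue, 2066: Wed, 2067: Thu
Fridays: 2051, 2056, 2062.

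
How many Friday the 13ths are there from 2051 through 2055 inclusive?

Friday-the-13ths by year:
2051: Jan, Oct
2052: Sep, Dec
2053: Jun
2054: Feb, Mar, Nov
2055: Aug

9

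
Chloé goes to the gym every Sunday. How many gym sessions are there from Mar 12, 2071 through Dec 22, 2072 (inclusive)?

93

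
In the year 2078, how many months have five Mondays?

A month has five Mondays exactly when Monday falls within its first (length − 28) days.
Jan: 31 days, starts Sat → 5 of Sat, Sun, Mon ✓
Feb: 28 days, starts Tue → 5 of (none)
Mar: 31 days, starts Tue → 5 of Tue, Wed, Thu
Apr: 30 days, starts Fri → 5 of Fri, Sat
May: 31 days, starts Sun → 5 of Sun, Mon, Tue ✓
Jun: 30 days, starts Wed → 5 of Wed, Thu
Jul: 31 days, starts Fri → 5 of Fri, Sat, Sun
Aug: 31 days, starts Mon → 5 of Mon, Tue, Wed ✓
Sep: 30 days, starts Thu → 5 of Thu, Fri
Oct: 31 days, starts Sat → 5 of Sat, Sun, Mon ✓
Nov: 30 days, starts Tue → 5 of Tue, Wed
Dec: 31 days, starts Thu → 5 of Thu, Fri, Sat
Months with five Mondays: Jan, May, Aug, Oct.

4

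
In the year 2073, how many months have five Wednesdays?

4

A month has five Wednesdays exactly when Wednesday falls within its first (length − 28) days.
Jan: 31 days, starts Sun → 5 of Sun, Mon, Tue
Feb: 28 days, starts Wed → 5 of (none)
Mar: 31 days, starts Wed → 5 of Wed, Thu, Fri ✓
Apr: 30 days, starts Sat → 5 of Sat, Sun
May: 31 days, starts Mon → 5 of Mon, Tue, Wed ✓
Jun: 30 days, starts Thu → 5 of Thu, Fri
Jul: 31 days, starts Sat → 5 of Sat, Sun, Mon
Aug: 31 days, starts Tue → 5 of Tue, Wed, Thu ✓
Sep: 30 days, starts Fri → 5 of Fri, Sat
Oct: 31 days, starts Sun → 5 of Sun, Mon, Tue
Nov: 30 days, starts Wed → 5 of Wed, Thu ✓
Dec: 31 days, starts Fri → 5 of Fri, Sat, Sun
Months with five Wednesdays: Mar, May, Aug, Nov.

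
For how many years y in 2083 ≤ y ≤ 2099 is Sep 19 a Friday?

Day of week of September 19 in each year:
2083: Sun, 2084: Tue, 2085: Wed, 2086: Thu, 2087: Fri ✓, 2088: Sun, 2089: Mon, 2090: Tue, 2091: Wed, 2092: Fri ✓, 2093: Sat, 2094: Sun, 2095: Mon, 2096: Wed, 2097: Thu, 2098: Fri ✓, 2099: Sat
Fridays: 2087, 2092, 2098.

3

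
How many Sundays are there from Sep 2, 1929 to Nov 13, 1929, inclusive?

10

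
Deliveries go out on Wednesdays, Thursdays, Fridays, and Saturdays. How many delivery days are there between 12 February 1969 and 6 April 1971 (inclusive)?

12 February 1969 is a Wednesday.
That's 784 days from start to end, counting both.
784 = 7 × 112, so the span is exactly 112 full weeks.
Each full week contributes 4 days from the set (Wed, Thu, Fri, Sat): 112 × 4 = 448.
Total: 448.

448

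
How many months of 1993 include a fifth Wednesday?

4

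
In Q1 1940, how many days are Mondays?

13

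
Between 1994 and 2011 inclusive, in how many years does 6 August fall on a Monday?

2

Day of week of August 6 in each year:
1994: Sat, 1995: Sun, 1996: Tue, 1997: Wed, 1998: Thu, 1999: Fri, 2000: Sun, 2001: Mon ✓, 2002: Tue, 2003: Wed, 2004: Fri, 2005: Sat, 2006: Sun, 2007: Mon ✓, 2008: Wed, 2009: Thu, 2010: Fri, 2011: Sat
Mondays: 2001, 2007.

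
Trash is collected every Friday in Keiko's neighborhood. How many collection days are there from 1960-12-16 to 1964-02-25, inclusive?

167 Fridays

1960-12-16 is a Friday.
That's 1167 days from start to end, counting both.
1167 = 7 × 166 + 5, so there are 166 full weeks plus 5 extra days.
Each full week contributes one Friday: 166 so far.
The 5 extra days are Fri, Sat, Sun, Mon, Tue — 1 of them qualifies.
Total: 166 + 1 = 167.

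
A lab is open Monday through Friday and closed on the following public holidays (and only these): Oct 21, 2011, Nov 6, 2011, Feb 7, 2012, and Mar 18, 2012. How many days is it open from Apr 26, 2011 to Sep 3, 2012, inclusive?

Apr 26, 2011 is a Tuesday.
That's 497 days from start to end, counting both.
497 = 7 × 71, so the span is exactly 71 full weeks.
Each full week contributes 5 weekdays (Mon–Fri): 71 × 5 = 355.
Total: 355.
Holidays: Oct 21, 2011 (Fri); Nov 6, 2011 (Sun); Feb 7, 2012 (Tue); Mar 18, 2012 (Sun).
2 of the 4 holidays fall on weekdays; the rest are weekends and were already excluded.
Business days: 355 − 2 = 353.

353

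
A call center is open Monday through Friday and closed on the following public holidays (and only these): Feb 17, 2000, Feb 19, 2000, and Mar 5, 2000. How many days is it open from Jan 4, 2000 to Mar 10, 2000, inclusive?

48 business days

Jan 4, 2000 is a Tuesday.
The range spans 67 days (inclusive of both endpoints).
67 = 7 × 9 + 4, so there are 9 full weeks plus 4 extra days.
Each full week contributes 5 weekdays (Mon–Fri): 9 × 5 = 45.
The 4 extra days are Tue, Wed, Thu, Fri — 4 of them qualify.
Total: 45 + 4 = 49.
Holidays: Feb 17, 2000 (Thu); Feb 19, 2000 (Sat); Mar 5, 2000 (Sun).
1 of the 3 holidays fall on weekdays; the rest are weekends and were already excluded.
Business days: 49 − 1 = 48.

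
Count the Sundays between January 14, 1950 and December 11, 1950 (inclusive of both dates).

January 14, 1950 is a Saturday.
The range spans 332 days (inclusive of both endpoints).
332 = 7 × 47 + 3, so there are 47 full weeks plus 3 extra days.
Each full week contributes one Sunday: 47 so far.
The 3 extra days are Saturday, Sunday, Monday — 1 of them qualifies.
Total: 47 + 1 = 48.

48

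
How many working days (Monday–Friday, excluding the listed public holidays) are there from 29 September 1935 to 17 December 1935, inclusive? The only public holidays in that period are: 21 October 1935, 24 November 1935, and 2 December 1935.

55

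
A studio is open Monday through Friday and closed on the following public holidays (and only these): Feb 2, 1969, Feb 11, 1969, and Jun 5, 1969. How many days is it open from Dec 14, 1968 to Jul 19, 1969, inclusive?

153

Dec 14, 1968 is a Saturday.
The range spans 218 days (inclusive of both endpoints).
218 = 7 × 31 + 1, so there are 31 full weeks plus 1 extra day.
Each full week contributes 5 weekdays (Mon–Fri): 31 × 5 = 155.
The 1 extra day is Saturday — none qualify.
Total: 155 + 0 = 155.
Holidays: Feb 2, 1969 (Sun); Feb 11, 1969 (Tue); Jun 5, 1969 (Thu).
2 of the 3 holidays fall on weekdays; the rest are weekends and were already excluded.
Business days: 155 − 2 = 153.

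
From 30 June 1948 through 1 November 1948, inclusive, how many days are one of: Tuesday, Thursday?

35

30 June 1948 is a Wednesday.
From 30 June 1948 to 1 November 1948 is 125 days inclusive.
125 = 7 × 17 + 6, so there are 17 full weeks plus 6 extra days.
Each full week contributes 2 days from the set (Tue, Thu): 17 × 2 = 34.
The 6 extra days are Wednesday, Thursday, Friday, Saturday, Sunday, Monday — 1 of them qualifies.
Total: 34 + 1 = 35.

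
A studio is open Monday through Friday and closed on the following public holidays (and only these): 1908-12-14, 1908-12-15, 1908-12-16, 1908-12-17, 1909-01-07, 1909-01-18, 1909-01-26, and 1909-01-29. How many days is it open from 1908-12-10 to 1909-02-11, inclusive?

38 working days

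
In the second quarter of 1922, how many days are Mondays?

Apr 1, 1922 is a Saturday.
From Apr 1, 1922 to Jun 30, 1922 is 91 days inclusive.
91 = 7 × 13, so the span is exactly 13 full weeks.
Each full week contributes one Monday: 13 so far.
Total: 13.

13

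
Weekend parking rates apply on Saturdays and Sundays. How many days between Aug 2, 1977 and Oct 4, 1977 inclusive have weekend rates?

18

Aug 2, 1977 is a Tuesday.
The range spans 64 days (inclusive of both endpoints).
64 = 7 × 9 + 1, so there are 9 full weeks plus 1 extra day.
Each full week contributes 2 weekend days (Sat, Sun): 9 × 2 = 18.
The 1 extra day is Tuesday — none qualify.
Total: 18 + 0 = 18.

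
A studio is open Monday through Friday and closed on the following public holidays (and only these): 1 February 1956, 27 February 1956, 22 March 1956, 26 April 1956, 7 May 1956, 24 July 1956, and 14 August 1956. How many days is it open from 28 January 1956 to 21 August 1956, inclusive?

140

28 January 1956 is a Saturday.
That's 207 days from start to end, counting both.
207 = 7 × 29 + 4, so there are 29 full weeks plus 4 extra days.
Each full week contributes 5 weekdays (Mon–Fri): 29 × 5 = 145.
The 4 extra days are Sat, Sun, Mon, Tue — 2 of them qualify.
Total: 145 + 2 = 147.
Holidays: 1 February 1956 (Wed); 27 February 1956 (Mon); 22 March 1956 (Thu); 26 April 1956 (Thu); 7 May 1956 (Mon); 24 July 1956 (Tue); 14 August 1956 (Tue).
All 7 holidays fall on weekdays, so subtract 7.
Business days: 147 − 7 = 140.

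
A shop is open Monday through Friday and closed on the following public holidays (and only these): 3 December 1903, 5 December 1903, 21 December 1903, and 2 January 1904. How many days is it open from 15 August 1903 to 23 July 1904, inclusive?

15 August 1903 is a Saturday.
That's 344 days from start to end, counting both.
344 = 7 × 49 + 1, so there are 49 full weeks plus 1 extra day.
Each full week contributes 5 weekdays (Mon–Fri): 49 × 5 = 245.
The 1 extra day is Saturday — none qualify.
Total: 245 + 0 = 245.
Holidays: 3 December 1903 (Thu); 5 December 1903 (Sat); 21 December 1903 (Mon); 2 January 1904 (Sat).
2 of the 4 holidays fall on weekdays; the rest are weekends and were already excluded.
Business days: 245 − 2 = 243.

243 business days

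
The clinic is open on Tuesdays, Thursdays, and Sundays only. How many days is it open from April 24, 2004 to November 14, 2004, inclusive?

April 24, 2004 is a Saturday.
That's 205 days from start to end, counting both.
205 = 7 × 29 + 2, so there are 29 full weeks plus 2 extra days.
Each full week contributes 3 days from the set (Tue, Thu, Sun): 29 × 3 = 87.
The 2 extra days are Saturday, Sunday — 1 of them qualifies.
Total: 87 + 1 = 88.

88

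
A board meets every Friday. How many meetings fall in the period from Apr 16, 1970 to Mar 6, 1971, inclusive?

Apr 16, 1970 is a Thursday.
The range spans 325 days (inclusive of both endpoints).
325 = 7 × 46 + 3, so there are 46 full weeks plus 3 extra days.
Each full week contributes one Friday: 46 so far.
The 3 extra days are Thursday, Friday, Saturday — 1 of them qualifies.
Total: 46 + 1 = 47.

47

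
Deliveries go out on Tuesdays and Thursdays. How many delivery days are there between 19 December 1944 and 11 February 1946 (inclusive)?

120

19 December 1944 is a Tuesday.
From 19 December 1944 to 11 February 1946 is 420 days inclusive.
420 = 7 × 60, so the span is exactly 60 full weeks.
Each full week contributes 2 days from the set (Tue, Thu): 60 × 2 = 120.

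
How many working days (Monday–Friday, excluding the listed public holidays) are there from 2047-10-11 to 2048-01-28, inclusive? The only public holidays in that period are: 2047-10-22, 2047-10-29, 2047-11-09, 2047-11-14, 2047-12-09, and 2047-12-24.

73

2047-10-11 is a Friday.
That's 110 days from start to end, counting both.
110 = 7 × 15 + 5, so there are 15 full weeks plus 5 extra days.
Each full week contributes 5 weekdays (Mon–Fri): 15 × 5 = 75.
The 5 extra days are Fri, Sat, Sun, Mon, Tue — 3 of them qualify.
Total: 75 + 3 = 78.
Holidays: 2047-10-22 (Tue); 2047-10-29 (Tue); 2047-11-09 (Sat); 2047-11-14 (Thu); 2047-12-09 (Mon); 2047-12-24 (Tue).
5 of the 6 holidays fall on weekdays; the rest are weekends and were already excluded.
Business days: 78 − 5 = 73.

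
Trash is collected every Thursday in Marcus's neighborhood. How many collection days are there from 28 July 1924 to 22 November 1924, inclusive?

28 July 1924 is a Monday.
That's 118 days from start to end, counting both.
118 = 7 × 16 + 6, so there are 16 full weeks plus 6 extra days.
Each full week contributes one Thursday: 16 so far.
The 6 extra days are Mon, Tue, Wed, Thu, Fri, Sat — 1 of them qualifies.
Total: 16 + 1 = 17.

17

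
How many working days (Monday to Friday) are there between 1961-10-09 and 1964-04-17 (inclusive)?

660

1961-10-09 is a Monday.
From 1961-10-09 to 1964-04-17 is 922 days inclusive.
922 = 7 × 131 + 5, so there are 131 full weeks plus 5 extra days.
Each full week contributes 5 weekdays (Mon–Fri): 131 × 5 = 655.
The 5 extra days are Monday, Tuesday, Wednesday, Thursday, Friday — 5 of them qualify.
Total: 655 + 5 = 660.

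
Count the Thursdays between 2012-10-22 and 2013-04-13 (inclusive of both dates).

25 Thursdays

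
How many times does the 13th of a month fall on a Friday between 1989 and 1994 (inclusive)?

10

Friday-the-13ths by year:
1989: Jan, Oct
1990: Apr, Jul
1991: Sep, Dec
1992: Mar, Nov
1993: Aug
1994: May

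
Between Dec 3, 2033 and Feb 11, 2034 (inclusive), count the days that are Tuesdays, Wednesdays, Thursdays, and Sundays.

40

Dec 3, 2033 is a Saturday.
The range spans 71 days (inclusive of both endpoints).
71 = 7 × 10 + 1, so there are 10 full weeks plus 1 extra day.
Each full week contributes 4 days from the set (Tue, Wed, Thu, Sun): 10 × 4 = 40.
The 1 extra day is Saturday — none qualify.
Total: 40 + 0 = 40.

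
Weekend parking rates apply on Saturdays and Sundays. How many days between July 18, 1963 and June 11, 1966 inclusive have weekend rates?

July 18, 1963 is a Thursday.
From July 18, 1963 to June 11, 1966 is 1060 days inclusive.
1060 = 7 × 151 + 3, so there are 151 full weeks plus 3 extra days.
Each full week contributes 2 weekend days (Sat, Sun): 151 × 2 = 302.
The 3 extra days are Thursday, Friday, Saturday — 1 of them qualifies.
Total: 302 + 1 = 303.

303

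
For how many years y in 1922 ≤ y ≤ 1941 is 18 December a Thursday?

Day of week of December 18 in each year:
1922: Mon, 1923: Tue, 1924: Thu ✓, 1925: Fri, 1926: Sat, 1927: Sun, 1928: Tue, 1929: Wed, 1930: Thu ✓, 1931: Fri, 1932: Sun, 1933: Mon, 1934: Tue, 1935: Wed, 1936: Fri, 1937: Sat, 1938: Sun, 1939: Mon, 1940: Wed, 1941: Thu ✓
Thursdays: 1924, 1930, 1941.

3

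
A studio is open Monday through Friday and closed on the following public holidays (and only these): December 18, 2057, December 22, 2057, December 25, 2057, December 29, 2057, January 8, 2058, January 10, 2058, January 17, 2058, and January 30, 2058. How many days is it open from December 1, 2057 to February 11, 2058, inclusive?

45

December 1, 2057 is a Saturday.
That's 73 days from start to end, counting both.
73 = 7 × 10 + 3, so there are 10 full weeks plus 3 extra days.
Each full week contributes 5 weekdays (Mon–Fri): 10 × 5 = 50.
The 3 extra days are Sat, Sun, Mon — 1 of them qualifies.
Total: 50 + 1 = 51.
Holidays: December 18, 2057 (Tue); December 22, 2057 (Sat); December 25, 2057 (Tue); December 29, 2057 (Sat); January 8, 2058 (Tue); January 10, 2058 (Thu); January 17, 2058 (Thu); January 30, 2058 (Wed).
6 of the 8 holidays fall on weekdays; the rest are weekends and were already excluded.
Business days: 51 − 6 = 45.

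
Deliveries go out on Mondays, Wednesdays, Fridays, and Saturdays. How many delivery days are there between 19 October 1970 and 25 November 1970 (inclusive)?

19 October 1970 is a Monday.
From 19 October 1970 to 25 November 1970 is 38 days inclusive.
38 = 7 × 5 + 3, so there are 5 full weeks plus 3 extra days.
Each full week contributes 4 days from the set (Mon, Wed, Fri, Sat): 5 × 4 = 20.
The 3 extra days are Mon, Tue, Wed — 2 of them qualify.
Total: 20 + 2 = 22.

22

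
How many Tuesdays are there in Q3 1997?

14

1 July 1997 is a Tuesday.
That's 92 days from start to end, counting both.
92 = 7 × 13 + 1, so there are 13 full weeks plus 1 extra day.
Each full week contributes one Tuesday: 13 so far.
The 1 extra day is Tue — 1 of them qualifies.
Total: 13 + 1 = 14.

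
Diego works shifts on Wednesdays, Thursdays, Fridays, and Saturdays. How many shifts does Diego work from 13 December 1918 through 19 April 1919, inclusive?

74

13 December 1918 is a Friday.
The range spans 128 days (inclusive of both endpoints).
128 = 7 × 18 + 2, so there are 18 full weeks plus 2 extra days.
Each full week contributes 4 days from the set (Wed, Thu, Fri, Sat): 18 × 4 = 72.
The 2 extra days are Friday, Saturday — 2 of them qualify.
Total: 72 + 2 = 74.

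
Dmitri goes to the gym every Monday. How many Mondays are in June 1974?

4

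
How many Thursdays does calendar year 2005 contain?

1 January 2005 is a Saturday.
That's 365 days from start to end, counting both.
365 = 7 × 52 + 1, so there are 52 full weeks plus 1 extra day.
Each full week contributes one Thursday: 52 so far.
The 1 extra day is Saturday — none qualify.
Total: 52 + 0 = 52.

52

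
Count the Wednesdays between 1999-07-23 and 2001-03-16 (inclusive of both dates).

1999-07-23 is a Friday.
The range spans 603 days (inclusive of both endpoints).
603 = 7 × 86 + 1, so there are 86 full weeks plus 1 extra day.
Each full week contributes one Wednesday: 86 so far.
The 1 extra day is Friday — none qualify.
Total: 86 + 0 = 86.

86 Wednesdays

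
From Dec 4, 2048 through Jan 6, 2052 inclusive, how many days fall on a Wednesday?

161

Dec 4, 2048 is a Friday.
From Dec 4, 2048 to Jan 6, 2052 is 1129 days inclusive.
1129 = 7 × 161 + 2, so there are 161 full weeks plus 2 extra days.
Each full week contributes one Wednesday: 161 so far.
The 2 extra days are Friday, Saturday — none qualify.
Total: 161 + 0 = 161.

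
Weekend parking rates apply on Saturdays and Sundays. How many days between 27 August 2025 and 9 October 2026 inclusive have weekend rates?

27 August 2025 is a Wednesday.
That's 409 days from start to end, counting both.
409 = 7 × 58 + 3, so there are 58 full weeks plus 3 extra days.
Each full week contributes 2 weekend days (Sat, Sun): 58 × 2 = 116.
The 3 extra days are Wed, Thu, Fri — none qualify.
Total: 116 + 0 = 116.

116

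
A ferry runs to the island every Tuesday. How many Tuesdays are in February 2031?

4

Feb 1, 2031 is a Saturday.
From Feb 1, 2031 to Feb 28, 2031 is 28 days inclusive.
28 = 7 × 4, so the span is exactly 4 full weeks.
Each full week contributes one Tuesday: 4 so far.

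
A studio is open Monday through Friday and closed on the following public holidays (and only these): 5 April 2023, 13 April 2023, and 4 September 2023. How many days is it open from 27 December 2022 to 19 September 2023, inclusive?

27 December 2022 is a Tuesday.
That's 267 days from start to end, counting both.
267 = 7 × 38 + 1, so there are 38 full weeks plus 1 extra day.
Each full week contributes 5 weekdays (Mon–Fri): 38 × 5 = 190.
The 1 extra day is Tuesday — 1 of them qualifies.
Total: 190 + 1 = 191.
Holidays: 5 April 2023 (Wed); 13 April 2023 (Thu); 4 September 2023 (Mon).
All 3 holidays fall on weekdays, so subtract 3.
Business days: 191 − 3 = 188.

188 working days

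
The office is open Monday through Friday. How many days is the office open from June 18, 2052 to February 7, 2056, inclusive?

June 18, 2052 is a Tuesday.
From June 18, 2052 to February 7, 2056 is 1330 days inclusive.
1330 = 7 × 190, so the span is exactly 190 full weeks.
Each full week contributes 5 weekdays (Mon–Fri): 190 × 5 = 950.

950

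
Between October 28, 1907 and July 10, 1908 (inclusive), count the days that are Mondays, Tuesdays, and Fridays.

111

October 28, 1907 is a Monday.
That's 257 days from start to end, counting both.
257 = 7 × 36 + 5, so there are 36 full weeks plus 5 extra days.
Each full week contributes 3 days from the set (Mon, Tue, Fri): 36 × 3 = 108.
The 5 extra days are Monday, Tuesday, Wednesday, Thursday, Friday — 3 of them qualify.
Total: 108 + 3 = 111.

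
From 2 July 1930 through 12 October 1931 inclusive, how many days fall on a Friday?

67

2 July 1930 is a Wednesday.
The range spans 468 days (inclusive of both endpoints).
468 = 7 × 66 + 6, so there are 66 full weeks plus 6 extra days.
Each full week contributes one Friday: 66 so far.
The 6 extra days are Wednesday, Thursday, Friday, Saturday, Sunday, Monday — 1 of them qualifies.
Total: 66 + 1 = 67.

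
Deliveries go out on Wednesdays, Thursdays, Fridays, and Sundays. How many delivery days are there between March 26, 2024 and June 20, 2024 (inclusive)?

50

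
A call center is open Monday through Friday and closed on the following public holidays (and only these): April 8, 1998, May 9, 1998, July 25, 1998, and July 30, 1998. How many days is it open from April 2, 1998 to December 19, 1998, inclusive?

April 2, 1998 is a Thursday.
The range spans 262 days (inclusive of both endpoints).
262 = 7 × 37 + 3, so there are 37 full weeks plus 3 extra days.
Each full week contributes 5 weekdays (Mon–Fri): 37 × 5 = 185.
The 3 extra days are Thursday, Friday, Saturday — 2 of them qualify.
Total: 185 + 2 = 187.
Holidays: April 8, 1998 (Wed); May 9, 1998 (Sat); July 25, 1998 (Sat); July 30, 1998 (Thu).
2 of the 4 holidays fall on weekdays; the rest are weekends and were already excluded.
Business days: 187 − 2 = 185.

185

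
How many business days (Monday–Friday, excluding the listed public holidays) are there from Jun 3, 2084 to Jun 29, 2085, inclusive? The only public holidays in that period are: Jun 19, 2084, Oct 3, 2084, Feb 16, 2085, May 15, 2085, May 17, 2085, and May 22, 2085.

Jun 3, 2084 is a Saturday.
From Jun 3, 2084 to Jun 29, 2085 is 392 days inclusive.
392 = 7 × 56, so the span is exactly 56 full weeks.
Each full week contributes 5 weekdays (Mon–Fri): 56 × 5 = 280.
Total: 280.
Holidays: Jun 19, 2084 (Mon); Oct 3, 2084 (Tue); Feb 16, 2085 (Fri); May 15, 2085 (Tue); May 17, 2085 (Thu); May 22, 2085 (Tue).
All 6 holidays fall on weekdays, so subtract 6.
Business days: 280 − 6 = 274.

274 business days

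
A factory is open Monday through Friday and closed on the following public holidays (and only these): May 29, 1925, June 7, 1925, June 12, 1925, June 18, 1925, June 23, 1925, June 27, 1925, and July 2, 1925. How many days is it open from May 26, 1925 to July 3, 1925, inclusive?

24

May 26, 1925 is a Tuesday.
The range spans 39 days (inclusive of both endpoints).
39 = 7 × 5 + 4, so there are 5 full weeks plus 4 extra days.
Each full week contributes 5 weekdays (Mon–Fri): 5 × 5 = 25.
The 4 extra days are Tuesday, Wednesday, Thursday, Friday — 4 of them qualify.
Total: 25 + 4 = 29.
Holidays: May 29, 1925 (Fri); June 7, 1925 (Sun); June 12, 1925 (Fri); June 18, 1925 (Thu); June 23, 1925 (Tue); June 27, 1925 (Sat); July 2, 1925 (Thu).
5 of the 7 holidays fall on weekdays; the rest are weekends and were already excluded.
Business days: 29 − 5 = 24.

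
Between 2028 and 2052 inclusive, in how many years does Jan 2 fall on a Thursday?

3

Day of week of January 2 in each year:
2028: Sun, 2029: Tue, 2030: Wed, 2031: Thu ✓, 2032: Fri, 2033: Sun, 2034: Mon, 2035: Tue, 2036: Wed, 2037: Fri, 2038: Sat, 2039: Sun, 2040: Mon, 2041: Wed, 2042: Thu ✓, 2043: Fri, 2044: Sat, 2045: Mon, 2046: Tue, 2047: Wed, 2048: Thu ✓, 2049: Sat, 2050: Sun, 2051: Mon, 2052: Tue
Thursdays: 2031, 2042, 2048.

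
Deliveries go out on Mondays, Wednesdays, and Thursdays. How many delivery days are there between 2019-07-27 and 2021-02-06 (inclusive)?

2019-07-27 is a Saturday.
That's 561 days from start to end, counting both.
561 = 7 × 80 + 1, so there are 80 full weeks plus 1 extra day.
Each full week contributes 3 days from the set (Mon, Wed, Thu): 80 × 3 = 240.
The 1 extra day is Saturday — none qualify.
Total: 240 + 0 = 240.

240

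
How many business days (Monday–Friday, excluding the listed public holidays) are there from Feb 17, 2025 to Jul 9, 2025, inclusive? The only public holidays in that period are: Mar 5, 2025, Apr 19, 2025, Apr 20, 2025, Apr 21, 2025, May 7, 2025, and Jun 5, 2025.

99 business days

Feb 17, 2025 is a Monday.
From Feb 17, 2025 to Jul 9, 2025 is 143 days inclusive.
143 = 7 × 20 + 3, so there are 20 full weeks plus 3 extra days.
Each full week contributes 5 weekdays (Mon–Fri): 20 × 5 = 100.
The 3 extra days are Mon, Tue, Wed — 3 of them qualify.
Total: 100 + 3 = 103.
Holidays: Mar 5, 2025 (Wed); Apr 19, 2025 (Sat); Apr 20, 2025 (Sun); Apr 21, 2025 (Mon); May 7, 2025 (Wed); Jun 5, 2025 (Thu).
4 of the 6 holidays fall on weekdays; the rest are weekends and were already excluded.
Business days: 103 − 4 = 99.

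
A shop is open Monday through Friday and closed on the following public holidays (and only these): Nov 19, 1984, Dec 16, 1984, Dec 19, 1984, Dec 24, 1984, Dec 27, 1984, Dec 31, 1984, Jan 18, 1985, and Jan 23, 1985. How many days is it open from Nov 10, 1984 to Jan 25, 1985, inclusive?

Nov 10, 1984 is a Saturday.
From Nov 10, 1984 to Jan 25, 1985 is 77 days inclusive.
77 = 7 × 11, so the span is exactly 11 full weeks.
Each full week contributes 5 weekdays (Mon–Fri): 11 × 5 = 55.
Total: 55.
Holidays: Nov 19, 1984 (Mon); Dec 16, 1984 (Sun); Dec 19, 1984 (Wed); Dec 24, 1984 (Mon); Dec 27, 1984 (Thu); Dec 31, 1984 (Mon); Jan 18, 1985 (Fri); Jan 23, 1985 (Wed).
7 of the 8 holidays fall on weekdays; the rest are weekends and were already excluded.
Business days: 55 − 7 = 48.

48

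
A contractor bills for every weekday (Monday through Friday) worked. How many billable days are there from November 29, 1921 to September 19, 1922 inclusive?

211

November 29, 1921 is a Tuesday.
From November 29, 1921 to September 19, 1922 is 295 days inclusive.
295 = 7 × 42 + 1, so there are 42 full weeks plus 1 extra day.
Each full week contributes 5 weekdays (Mon–Fri): 42 × 5 = 210.
The 1 extra day is Tue — 1 of them qualifies.
Total: 210 + 1 = 211.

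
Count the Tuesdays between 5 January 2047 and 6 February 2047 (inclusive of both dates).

5

5 January 2047 is a Saturday.
That's 33 days from start to end, counting both.
33 = 7 × 4 + 5, so there are 4 full weeks plus 5 extra days.
Each full week contributes one Tuesday: 4 so far.
The 5 extra days are Saturday, Sunday, Monday, Tuesday, Wednesday — 1 of them qualifies.
Total: 4 + 1 = 5.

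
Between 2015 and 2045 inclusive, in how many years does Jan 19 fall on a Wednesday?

4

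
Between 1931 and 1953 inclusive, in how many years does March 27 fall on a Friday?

4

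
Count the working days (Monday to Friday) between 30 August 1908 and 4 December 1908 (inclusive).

70

30 August 1908 is a Sunday.
From 30 August 1908 to 4 December 1908 is 97 days inclusive.
97 = 7 × 13 + 6, so there are 13 full weeks plus 6 extra days.
Each full week contributes 5 weekdays (Mon–Fri): 13 × 5 = 65.
The 6 extra days are Sun, Mon, Tue, Wed, Thu, Fri — 5 of them qualify.
Total: 65 + 5 = 70.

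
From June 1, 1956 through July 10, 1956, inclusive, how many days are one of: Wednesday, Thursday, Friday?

June 1, 1956 is a Friday.
From June 1, 1956 to July 10, 1956 is 40 days inclusive.
40 = 7 × 5 + 5, so there are 5 full weeks plus 5 extra days.
Each full week contributes 3 days from the set (Wed, Thu, Fri): 5 × 3 = 15.
The 5 extra days are Friday, Saturday, Sunday, Monday, Tuesday — 1 of them qualifies.
Total: 15 + 1 = 16.

16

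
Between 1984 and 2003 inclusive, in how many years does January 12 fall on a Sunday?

4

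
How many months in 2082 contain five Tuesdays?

4

A month has five Tuesdays exactly when Tuesday falls within its first (length − 28) days.
Jan: 31 days, starts Thu → 5 of Thu, Fri, Sat
Feb: 28 days, starts Sun → 5 of (none)
Mar: 31 days, starts Sun → 5 of Sun, Mon, Tue ✓
Apr: 30 days, starts Wed → 5 of Wed, Thu
May: 31 days, starts Fri → 5 of Fri, Sat, Sun
Jun: 30 days, starts Mon → 5 of Mon, Tue ✓
Jul: 31 days, starts Wed → 5 of Wed, Thu, Fri
Aug: 31 days, starts Sat → 5 of Sat, Sun, Mon
Sep: 30 days, starts Tue → 5 of Tue, Wed ✓
Oct: 31 days, starts Thu → 5 of Thu, Fri, Sat
Nov: 30 days, starts Sun → 5 of Sun, Mon
Dec: 31 days, starts Tue → 5 of Tue, Wed, Thu ✓
Months with five Tuesdays: Mar, Jun, Sep, Dec.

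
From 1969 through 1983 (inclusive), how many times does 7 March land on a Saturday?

Day of week of March 7 in each year:
1969: Fri, 1970: Sat ✓, 1971: Sun, 1972: Tue, 1973: Wed, 1974: Thu, 1975: Fri, 1976: Sun, 1977: Mon, 1978: Tue, 1979: Wed, 1980: Fri, 1981: Sat ✓, 1982: Sun, 1983: Mon
Saturdays: 1970, 1981.

2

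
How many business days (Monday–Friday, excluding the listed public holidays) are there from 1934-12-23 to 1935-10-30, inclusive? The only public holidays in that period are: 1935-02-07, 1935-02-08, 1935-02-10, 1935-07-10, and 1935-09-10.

219 business days

1934-12-23 is a Sunday.
From 1934-12-23 to 1935-10-30 is 312 days inclusive.
312 = 7 × 44 + 4, so there are 44 full weeks plus 4 extra days.
Each full week contributes 5 weekdays (Mon–Fri): 44 × 5 = 220.
The 4 extra days are Sunday, Monday, Tuesday, Wednesday — 3 of them qualify.
Total: 220 + 3 = 223.
Holidays: 1935-02-07 (Thu); 1935-02-08 (Fri); 1935-02-10 (Sun); 1935-07-10 (Wed); 1935-09-10 (Tue).
4 of the 5 holidays fall on weekdays; the rest are weekends and were already excluded.
Business days: 223 − 4 = 219.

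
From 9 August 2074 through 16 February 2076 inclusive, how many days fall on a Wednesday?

9 August 2074 is a Thursday.
The range spans 557 days (inclusive of both endpoints).
557 = 7 × 79 + 4, so there are 79 full weeks plus 4 extra days.
Each full week contributes one Wednesday: 79 so far.
The 4 extra days are Thu, Fri, Sat, Sun — none qualify.
Total: 79 + 0 = 79.

79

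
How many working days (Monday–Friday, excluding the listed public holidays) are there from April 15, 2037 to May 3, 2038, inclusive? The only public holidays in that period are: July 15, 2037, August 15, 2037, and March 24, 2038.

272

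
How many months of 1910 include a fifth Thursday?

4

A month has five Thursdays exactly when Thursday falls within its first (length − 28) days.
Jan: 31 days, starts Sat → 5 of Sat, Sun, Mon
Feb: 28 days, starts Tue → 5 of (none)
Mar: 31 days, starts Tue → 5 of Tue, Wed, Thu ✓
Apr: 30 days, starts Fri → 5 of Fri, Sat
May: 31 days, starts Sun → 5 of Sun, Mon, Tue
Jun: 30 days, starts Wed → 5 of Wed, Thu ✓
Jul: 31 days, starts Fri → 5 of Fri, Sat, Sun
Aug: 31 days, starts Mon → 5 of Mon, Tue, Wed
Sep: 30 days, starts Thu → 5 of Thu, Fri ✓
Oct: 31 days, starts Sat → 5 of Sat, Sun, Mon
Nov: 30 days, starts Tue → 5 of Tue, Wed
Dec: 31 days, starts Thu → 5 of Thu, Fri, Sat ✓
Months with five Thursdays: Mar, Jun, Sep, Dec.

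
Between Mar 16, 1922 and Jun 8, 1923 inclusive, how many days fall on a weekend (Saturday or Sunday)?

128

Mar 16, 1922 is a Thursday.
From Mar 16, 1922 to Jun 8, 1923 is 450 days inclusive.
450 = 7 × 64 + 2, so there are 64 full weeks plus 2 extra days.
Each full week contributes 2 weekend days (Sat, Sun): 64 × 2 = 128.
The 2 extra days are Thu, Fri — none qualify.
Total: 128 + 0 = 128.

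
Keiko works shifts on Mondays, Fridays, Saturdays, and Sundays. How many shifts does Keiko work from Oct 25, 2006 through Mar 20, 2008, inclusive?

292

Oct 25, 2006 is a Wednesday.
That's 513 days from start to end, counting both.
513 = 7 × 73 + 2, so there are 73 full weeks plus 2 extra days.
Each full week contributes 4 days from the set (Mon, Fri, Sat, Sun): 73 × 4 = 292.
The 2 extra days are Wed, Thu — none qualify.
Total: 292 + 0 = 292.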